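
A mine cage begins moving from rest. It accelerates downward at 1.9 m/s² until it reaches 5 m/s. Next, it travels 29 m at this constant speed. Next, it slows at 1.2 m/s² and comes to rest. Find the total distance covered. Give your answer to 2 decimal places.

Phase 1 (accelerating): v₀ = 0 m/s, a = 1.9 m/s².
v = v₀ + at → t = (5 − 0) / 1.9 = 2.63 s
v² = v₀² + 2aΔx → Δx = (5² − 0²)/(2·1.9) = 6.58 m

Phase 2 (constant speed): v₀ = 5.00 m/s, a = 0 m/s².
Constant speed: t = d/v = 29/5.00 = 5.80 s

Phase 3 (decelerating): v₀ = 5.00 m/s, a = -1.2 m/s².
v = v₀ + at → t = (0 − 5.00) / -1.2 = 4.17 s
v² = v₀² + 2aΔx → Δx = (0² − 5.00²)/(2·-1.2) = 10.4 m
Total distance = 6.58 + 29.0 + 10.4 = 46.0 m

46.00 m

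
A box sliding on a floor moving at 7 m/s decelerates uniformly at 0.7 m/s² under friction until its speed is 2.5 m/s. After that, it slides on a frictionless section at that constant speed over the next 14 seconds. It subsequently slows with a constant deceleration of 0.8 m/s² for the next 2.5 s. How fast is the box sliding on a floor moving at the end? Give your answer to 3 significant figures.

0.500 m/s

Phase 1 (decelerating): v₀ = 7.00 m/s, a = -0.7 m/s².
v = v₀ + at → t = (2.5 − 7.00) / -0.7 = 6.43 s
v² = v₀² + 2aΔx → Δx = (2.5² − 7.00²)/(2·-0.7) = 30.5 m

Phase 2 (constant speed): v₀ = 2.50 m/s, a = 0 m/s².
v = v₀ + at = 2.50 + (0)(14) = 2.50 m/s
Δx = v₀t + ½at² = 2.50·14 + 0.5·0·14² = 35.0 m

Phase 3 (decelerating): v₀ = 2.50 m/s, a = -0.8 m/s².
v = v₀ + at = 2.50 + (-0.8)(2.5) = 0.500 m/s
Δx = v₀t + ½at² = 2.50·2.5 + 0.5·-0.8·2.5² = 3.75 m
Final speed = 0.500 m/s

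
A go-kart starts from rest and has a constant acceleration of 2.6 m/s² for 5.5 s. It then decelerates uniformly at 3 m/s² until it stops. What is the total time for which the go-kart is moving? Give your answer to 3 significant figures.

Phase 1 (accelerating): v₀ = 0 m/s, a = 2.6 m/s².
v = v₀ + at = 0 + (2.6)(5.5) = 14.3 m/s
Δx = v₀t + ½at² = 0·5.5 + 0.5·2.6·5.5² = 39.3 m

Phase 2 (decelerating): v₀ = 14.3 m/s, a = -3 m/s².
v = v₀ + at → t = (0 − 14.3) / -3 = 4.77 s
v² = v₀² + 2aΔx → Δx = (0² − 14.3²)/(2·-3) = 34.1 m
Total time = 5.50 + 4.77 = 10.3 s

10.3 s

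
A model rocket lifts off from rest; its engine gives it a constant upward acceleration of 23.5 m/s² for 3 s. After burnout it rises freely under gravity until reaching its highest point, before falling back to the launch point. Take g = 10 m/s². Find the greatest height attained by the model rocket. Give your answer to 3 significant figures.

354 m

Phase 1 (powered ascent): v₀ = 0 m/s, a = 23.5 m/s².
v = v₀ + at = 0 + (23.5)(3) = 70.5 m/s
Δx = v₀t + ½at² = 0·3 + 0.5·23.5·3² = 106 m

Phase 2 (coasting upward): v₀ = 70.5 m/s, a = -10 m/s².
v = v₀ + at → t = (0 − 70.5) / -10 = 7.05 s
v² = v₀² + 2aΔx → Δx = (0² − 70.5²)/(2·-10) = 249 m
Maximum height = 106 + 249 = 354 m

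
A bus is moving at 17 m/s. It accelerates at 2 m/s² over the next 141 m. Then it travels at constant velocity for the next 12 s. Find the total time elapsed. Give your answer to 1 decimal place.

Phase 1 (accelerating): v₀ = 17.0 m/s, a = 2 m/s².
v² = v₀² + 2aΔx = 17.0² + 2·2·141 = 853 → v = 29.2 m/s
t = (v − v₀)/a = (29.2 − 17.0)/2 = 6.10 s

Phase 2 (constant speed): v₀ = 29.2 m/s, a = 0 m/s².
v = v₀ + at = 29.2 + (0)(12) = 29.2 m/s
Δx = v₀t + ½at² = 29.2·12 + 0.5·0·12² = 350 m
Total time = 6.10 + 12.0 = 18.1 s

18.1 s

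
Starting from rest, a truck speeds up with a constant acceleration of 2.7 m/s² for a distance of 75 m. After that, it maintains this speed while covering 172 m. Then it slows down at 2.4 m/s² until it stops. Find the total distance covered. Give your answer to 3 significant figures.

Phase 1 (accelerating): v₀ = 0 m/s, a = 2.7 m/s².
v² = v₀² + 2aΔx = 0² + 2·2.7·75 = 405 → v = 20.1 m/s
t = (v − v₀)/a = (20.1 − 0)/2.7 = 7.45 s

Phase 2 (constant speed): v₀ = 20.1 m/s, a = 0 m/s².
Constant speed: t = d/v = 172/20.1 = 8.55 s

Phase 3 (decelerating): v₀ = 20.1 m/s, a = -2.4 m/s².
v = v₀ + at → t = (0 − 20.1) / -2.4 = 8.39 s
v² = v₀² + 2aΔx → Δx = (0² − 20.1²)/(2·-2.4) = 84.4 m
Total distance = 75.0 + 172 + 84.4 = 331 m

331 m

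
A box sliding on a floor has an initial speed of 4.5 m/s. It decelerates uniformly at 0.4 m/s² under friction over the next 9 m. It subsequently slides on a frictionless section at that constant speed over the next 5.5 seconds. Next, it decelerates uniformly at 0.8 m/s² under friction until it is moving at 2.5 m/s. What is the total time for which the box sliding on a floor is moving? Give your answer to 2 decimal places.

9.11 s

Phase 1 (decelerating): v₀ = 4.50 m/s, a = -0.4 m/s².
v² = v₀² + 2aΔx = 4.50² + 2·-0.4·9 = 13.1 → v = 3.61 m/s
t = (v − v₀)/a = (3.61 − 4.50)/-0.4 = 2.22 s

Phase 2 (constant speed): v₀ = 3.61 m/s, a = 0 m/s².
v = v₀ + at = 3.61 + (0)(5.5) = 3.61 m/s
Δx = v₀t + ½at² = 3.61·5.5 + 0.5·0·5.5² = 19.9 m

Phase 3 (decelerating): v₀ = 3.61 m/s, a = -0.8 m/s².
v = v₀ + at → t = (2.5 − 3.61) / -0.8 = 1.39 s
v² = v₀² + 2aΔx → Δx = (2.5² − 3.61²)/(2·-0.8) = 4.25 m
Total time = 2.22 + 5.50 + 1.39 = 9.11 s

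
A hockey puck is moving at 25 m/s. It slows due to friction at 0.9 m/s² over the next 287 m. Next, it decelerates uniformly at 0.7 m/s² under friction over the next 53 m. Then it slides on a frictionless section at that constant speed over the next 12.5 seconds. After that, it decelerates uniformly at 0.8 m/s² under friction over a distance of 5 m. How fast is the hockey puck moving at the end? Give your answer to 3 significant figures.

Phase 1 (decelerating): v₀ = 25.0 m/s, a = -0.9 m/s².
v² = v₀² + 2aΔx = 25.0² + 2·-0.9·287 = 108 → v = 10.4 m/s
t = (v − v₀)/a = (10.4 − 25.0)/-0.9 = 16.2 s

Phase 2 (decelerating): v₀ = 10.4 m/s, a = -0.7 m/s².
v² = v₀² + 2aΔx = 10.4² + 2·-0.7·53 = 34.2 → v = 5.85 m/s
t = (v − v₀)/a = (5.85 − 10.4)/-0.7 = 6.52 s

Phase 3 (constant speed): v₀ = 5.85 m/s, a = 0 m/s².
v = v₀ + at = 5.85 + (0)(12.5) = 5.85 m/s
Δx = v₀t + ½at² = 5.85·12.5 + 0.5·0·12.5² = 73.1 m

Phase 4 (decelerating): v₀ = 5.85 m/s, a = -0.8 m/s².
v² = v₀² + 2aΔx = 5.85² + 2·-0.8·5 = 26.2 → v = 5.12 m/s
t = (v − v₀)/a = (5.12 − 5.85)/-0.8 = 0.912 s
Final speed = 5.12 m/s

5.12 m/s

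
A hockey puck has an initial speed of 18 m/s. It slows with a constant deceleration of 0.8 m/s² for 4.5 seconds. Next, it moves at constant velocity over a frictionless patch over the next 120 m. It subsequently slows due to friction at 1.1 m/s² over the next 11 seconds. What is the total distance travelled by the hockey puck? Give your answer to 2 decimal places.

284.75 m

Phase 1 (decelerating): v₀ = 18.0 m/s, a = -0.8 m/s².
v = v₀ + at = 18.0 + (-0.8)(4.5) = 14.4 m/s
Δx = v₀t + ½at² = 18.0·4.5 + 0.5·-0.8·4.5² = 72.9 m

Phase 2 (constant speed): v₀ = 14.4 m/s, a = 0 m/s².
Constant speed: t = d/v = 120/14.4 = 8.33 s

Phase 3 (decelerating): v₀ = 14.4 m/s, a = -1.1 m/s².
v = v₀ + at = 14.4 + (-1.1)(11) = 2.30 m/s
Δx = v₀t + ½at² = 14.4·11 + 0.5·-1.1·11² = 91.8 m
Total distance = 72.9 + 120 + 91.8 = 285 m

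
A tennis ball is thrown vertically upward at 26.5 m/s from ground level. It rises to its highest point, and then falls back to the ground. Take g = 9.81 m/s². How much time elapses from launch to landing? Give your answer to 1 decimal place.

5.4 s

Phase 1 (rising): v₀ = 26.5 m/s, a = -9.81 m/s².
v = v₀ + at → t = (0 − 26.5) / -9.81 = 2.70 s
v² = v₀² + 2aΔx → Δx = (0² − 26.5²)/(2·-9.81) = 35.8 m

Phase 2 (falling): v₀ = 0 m/s, a = -9.81 m/s².
Falls 35.8 m from rest: t = √(2·35.8/9.81) = 2.70 s; v = g·t = 26.5 m/s.
Total time = 2.70 + 2.70 = 5.40 s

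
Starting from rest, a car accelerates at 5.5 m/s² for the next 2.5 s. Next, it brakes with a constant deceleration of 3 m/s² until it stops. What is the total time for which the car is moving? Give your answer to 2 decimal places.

7.08 s

Phase 1 (accelerating): v₀ = 0 m/s, a = 5.5 m/s².
v = v₀ + at = 0 + (5.5)(2.5) = 13.8 m/s
Δx = v₀t + ½at² = 0·2.5 + 0.5·5.5·2.5² = 17.2 m

Phase 2 (decelerating): v₀ = 13.8 m/s, a = -3 m/s².
v = v₀ + at → t = (0 − 13.8) / -3 = 4.58 s
v² = v₀² + 2aΔx → Δx = (0² − 13.8²)/(2·-3) = 31.5 m
Total time = 2.50 + 4.58 = 7.08 s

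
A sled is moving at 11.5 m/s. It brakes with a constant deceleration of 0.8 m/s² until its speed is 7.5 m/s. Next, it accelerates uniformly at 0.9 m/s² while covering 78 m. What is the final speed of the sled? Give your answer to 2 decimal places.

Phase 1 (decelerating): v₀ = 11.5 m/s, a = -0.8 m/s².
v = v₀ + at → t = (7.5 − 11.5) / -0.8 = 5.00 s
v² = v₀² + 2aΔx → Δx = (7.5² − 11.5²)/(2·-0.8) = 47.5 m

Phase 2 (accelerating): v₀ = 7.50 m/s, a = 0.9 m/s².
v² = v₀² + 2aΔx = 7.50² + 2·0.9·78 = 197 → v = 14.0 m/s
t = (v − v₀)/a = (14.0 − 7.50)/0.9 = 7.25 s
Final speed = 14.0 m/s

14.02 m/s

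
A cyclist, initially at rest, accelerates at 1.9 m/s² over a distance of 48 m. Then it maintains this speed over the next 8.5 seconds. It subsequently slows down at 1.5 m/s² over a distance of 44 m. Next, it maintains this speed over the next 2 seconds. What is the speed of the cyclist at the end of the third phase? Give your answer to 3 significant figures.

Phase 1 (accelerating): v₀ = 0 m/s, a = 1.9 m/s².
v² = v₀² + 2aΔx = 0² + 2·1.9·48 = 182 → v = 13.5 m/s
t = (v − v₀)/a = (13.5 − 0)/1.9 = 7.11 s

Phase 2 (constant speed): v₀ = 13.5 m/s, a = 0 m/s².
v = v₀ + at = 13.5 + (0)(8.5) = 13.5 m/s
Δx = v₀t + ½at² = 13.5·8.5 + 0.5·0·8.5² = 115 m

Phase 3 (decelerating): v₀ = 13.5 m/s, a = -1.5 m/s².
v² = v₀² + 2aΔx = 13.5² + 2·-1.5·44 = 50.4 → v = 7.10 m/s
t = (v − v₀)/a = (7.10 − 13.5)/-1.5 = 4.27 s
Speed at end of phase 3 = 7.10 m/s

7.10 m/s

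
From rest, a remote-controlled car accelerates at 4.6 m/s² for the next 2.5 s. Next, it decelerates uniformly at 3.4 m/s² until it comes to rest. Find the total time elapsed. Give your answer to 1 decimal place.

Phase 1 (accelerating): v₀ = 0 m/s, a = 4.6 m/s².
v = v₀ + at = 0 + (4.6)(2.5) = 11.5 m/s
Δx = v₀t + ½at² = 0·2.5 + 0.5·4.6·2.5² = 14.4 m

Phase 2 (decelerating): v₀ = 11.5 m/s, a = -3.4 m/s².
v = v₀ + at → t = (0 − 11.5) / -3.4 = 3.38 s
v² = v₀² + 2aΔx → Δx = (0² − 11.5²)/(2·-3.4) = 19.4 m
Total time = 2.50 + 3.38 = 5.88 s

5.9 s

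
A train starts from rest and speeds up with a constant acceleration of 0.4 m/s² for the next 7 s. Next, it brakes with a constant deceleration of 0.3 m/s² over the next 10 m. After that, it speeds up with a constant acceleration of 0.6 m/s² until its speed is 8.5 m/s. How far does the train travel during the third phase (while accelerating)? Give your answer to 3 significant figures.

Phase 1 (accelerating): v₀ = 0 m/s, a = 0.4 m/s².
v = v₀ + at = 0 + (0.4)(7) = 2.80 m/s
Δx = v₀t + ½at² = 0·7 + 0.5·0.4·7² = 9.80 m

Phase 2 (decelerating): v₀ = 2.80 m/s, a = -0.3 m/s².
v² = v₀² + 2aΔx = 2.80² + 2·-0.3·10 = 1.84 → v = 1.36 m/s
t = (v − v₀)/a = (1.36 − 2.80)/-0.3 = 4.81 s

Phase 3 (accelerating): v₀ = 1.36 m/s, a = 0.6 m/s².
v = v₀ + at → t = (8.5 − 1.36) / 0.6 = 11.9 s
v² = v₀² + 2aΔx → Δx = (8.5² − 1.36²)/(2·0.6) = 58.7 m
Distance in phase 3 = 58.7 m

58.7 m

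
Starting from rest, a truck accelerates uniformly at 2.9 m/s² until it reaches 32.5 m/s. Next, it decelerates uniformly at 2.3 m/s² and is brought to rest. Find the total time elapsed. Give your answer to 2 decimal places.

Phase 1 (accelerating): v₀ = 0 m/s, a = 2.9 m/s².
v = v₀ + at → t = (32.5 − 0) / 2.9 = 11.2 s
v² = v₀² + 2aΔx → Δx = (32.5² − 0²)/(2·2.9) = 182 m

Phase 2 (decelerating): v₀ = 32.5 m/s, a = -2.3 m/s².
v = v₀ + at → t = (0 − 32.5) / -2.3 = 14.1 s
v² = v₀² + 2aΔx → Δx = (0² − 32.5²)/(2·-2.3) = 230 m
Total time = 11.2 + 14.1 = 25.3 s

25.34 s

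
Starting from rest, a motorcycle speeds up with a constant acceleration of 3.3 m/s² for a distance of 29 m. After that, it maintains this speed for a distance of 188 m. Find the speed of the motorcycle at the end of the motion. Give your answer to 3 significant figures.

Phase 1 (accelerating): v₀ = 0 m/s, a = 3.3 m/s².
v² = v₀² + 2aΔx = 0² + 2·3.3·29 = 191 → v = 13.8 m/s
t = (v − v₀)/a = (13.8 − 0)/3.3 = 4.19 s

Phase 2 (constant speed): v₀ = 13.8 m/s, a = 0 m/s².
Constant speed: t = d/v = 188/13.8 = 13.6 s
Final speed = 13.8 m/s

13.8 m/s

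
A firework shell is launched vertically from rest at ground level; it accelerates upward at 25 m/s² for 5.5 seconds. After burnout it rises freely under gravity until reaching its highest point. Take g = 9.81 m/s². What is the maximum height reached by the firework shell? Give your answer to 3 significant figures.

1340 m

Phase 1 (powered ascent): v₀ = 0 m/s, a = 25 m/s².
v = v₀ + at = 0 + (25)(5.5) = 138 m/s
Δx = v₀t + ½at² = 0·5.5 + 0.5·25·5.5² = 378 m

Phase 2 (coasting upward): v₀ = 138 m/s, a = -9.81 m/s².
v = v₀ + at → t = (0 − 138) / -9.81 = 14.0 s
v² = v₀² + 2aΔx → Δx = (0² − 138²)/(2·-9.81) = 964 m
Maximum height = 378 + 964 = 1340 m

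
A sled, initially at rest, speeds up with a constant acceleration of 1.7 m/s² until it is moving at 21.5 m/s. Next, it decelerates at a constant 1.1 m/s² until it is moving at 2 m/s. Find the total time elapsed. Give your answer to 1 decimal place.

30.4 s

Phase 1 (accelerating): v₀ = 0 m/s, a = 1.7 m/s².
v = v₀ + at → t = (21.5 − 0) / 1.7 = 12.6 s
v² = v₀² + 2aΔx → Δx = (21.5² − 0²)/(2·1.7) = 136 m

Phase 2 (decelerating): v₀ = 21.5 m/s, a = -1.1 m/s².
v = v₀ + at → t = (2 − 21.5) / -1.1 = 17.7 s
v² = v₀² + 2aΔx → Δx = (2² − 21.5²)/(2·-1.1) = 208 m
Total time = 12.6 + 17.7 = 30.4 s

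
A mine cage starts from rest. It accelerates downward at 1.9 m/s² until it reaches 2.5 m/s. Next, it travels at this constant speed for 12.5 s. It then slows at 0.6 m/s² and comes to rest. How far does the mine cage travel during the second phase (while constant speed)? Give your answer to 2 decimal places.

Phase 1 (accelerating): v₀ = 0 m/s, a = 1.9 m/s².
v = v₀ + at → t = (2.5 − 0) / 1.9 = 1.32 s
v² = v₀² + 2aΔx → Δx = (2.5² − 0²)/(2·1.9) = 1.64 m

Phase 2 (constant speed): v₀ = 2.50 m/s, a = 0 m/s².
v = v₀ + at = 2.50 + (0)(12.5) = 2.50 m/s
Δx = v₀t + ½at² = 2.50·12.5 + 0.5·0·12.5² = 31.2 m
Distance in phase 2 = 31.2 m

31.25 m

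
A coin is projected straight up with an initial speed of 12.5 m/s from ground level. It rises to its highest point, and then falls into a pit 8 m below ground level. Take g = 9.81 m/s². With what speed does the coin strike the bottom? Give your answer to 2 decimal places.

Phase 1 (rising): v₀ = 12.5 m/s, a = -9.81 m/s².
v = v₀ + at → t = (0 − 12.5) / -9.81 = 1.27 s
v² = v₀² + 2aΔx → Δx = (0² − 12.5²)/(2·-9.81) = 7.96 m

Phase 2 (falling): v₀ = 0 m/s, a = -9.81 m/s².
Falls 16.0 m from rest: t = √(2·16.0/9.81) = 1.80 s; v = g·t = 17.7 m/s.
Final speed = 17.7 m/s

17.70 m/s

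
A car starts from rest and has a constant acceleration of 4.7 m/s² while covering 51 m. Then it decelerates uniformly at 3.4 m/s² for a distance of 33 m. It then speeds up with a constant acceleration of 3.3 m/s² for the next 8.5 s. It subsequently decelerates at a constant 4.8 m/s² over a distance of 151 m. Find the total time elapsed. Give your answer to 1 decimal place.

Phase 1 (accelerating): v₀ = 0 m/s, a = 4.7 m/s².
v² = v₀² + 2aΔx = 0² + 2·4.7·51 = 479 → v = 21.9 m/s
t = (v − v₀)/a = (21.9 − 0)/4.7 = 4.66 s

Phase 2 (decelerating): v₀ = 21.9 m/s, a = -3.4 m/s².
v² = v₀² + 2aΔx = 21.9² + 2·-3.4·33 = 255 → v = 16.0 m/s
t = (v − v₀)/a = (16.0 − 21.9)/-3.4 = 1.74 s

Phase 3 (accelerating): v₀ = 16.0 m/s, a = 3.3 m/s².
v = v₀ + at = 16.0 + (3.3)(8.5) = 44.0 m/s
Δx = v₀t + ½at² = 16.0·8.5 + 0.5·3.3·8.5² = 255 m

Phase 4 (decelerating): v₀ = 44.0 m/s, a = -4.8 m/s².
v² = v₀² + 2aΔx = 44.0² + 2·-4.8·151 = 488 → v = 22.1 m/s
t = (v − v₀)/a = (22.1 − 44.0)/-4.8 = 4.57 s
Total time = 4.66 + 1.74 + 8.50 + 4.57 = 19.5 s

19.5 s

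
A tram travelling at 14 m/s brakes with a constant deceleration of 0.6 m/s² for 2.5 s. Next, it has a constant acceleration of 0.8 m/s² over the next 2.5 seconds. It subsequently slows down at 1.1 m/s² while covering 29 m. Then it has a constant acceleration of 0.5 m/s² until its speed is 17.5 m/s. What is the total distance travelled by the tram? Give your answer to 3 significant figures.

256 m

Phase 1 (decelerating): v₀ = 14.0 m/s, a = -0.6 m/s².
v = v₀ + at = 14.0 + (-0.6)(2.5) = 12.5 m/s
Δx = v₀t + ½at² = 14.0·2.5 + 0.5·-0.6·2.5² = 33.1 m

Phase 2 (accelerating): v₀ = 12.5 m/s, a = 0.8 m/s².
v = v₀ + at = 12.5 + (0.8)(2.5) = 14.5 m/s
Δx = v₀t + ½at² = 12.5·2.5 + 0.5·0.8·2.5² = 33.8 m

Phase 3 (decelerating): v₀ = 14.5 m/s, a = -1.1 m/s².
v² = v₀² + 2aΔx = 14.5² + 2·-1.1·29 = 146 → v = 12.1 m/s
t = (v − v₀)/a = (12.1 − 14.5)/-1.1 = 2.18 s

Phase 4 (accelerating): v₀ = 12.1 m/s, a = 0.5 m/s².
v = v₀ + at → t = (17.5 − 12.1) / 0.5 = 10.8 s
v² = v₀² + 2aΔx → Δx = (17.5² − 12.1²)/(2·0.5) = 160 m
Total distance = 33.1 + 33.8 + 29.0 + 160 = 256 m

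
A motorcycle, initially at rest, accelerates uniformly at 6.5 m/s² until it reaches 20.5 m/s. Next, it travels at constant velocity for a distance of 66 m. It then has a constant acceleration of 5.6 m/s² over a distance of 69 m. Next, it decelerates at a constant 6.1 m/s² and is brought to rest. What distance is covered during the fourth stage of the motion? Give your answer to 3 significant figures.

Phase 1 (accelerating): v₀ = 0 m/s, a = 6.5 m/s².
v = v₀ + at → t = (20.5 − 0) / 6.5 = 3.15 s
v² = v₀² + 2aΔx → Δx = (20.5² − 0²)/(2·6.5) = 32.3 m

Phase 2 (constant speed): v₀ = 20.5 m/s, a = 0 m/s².
Constant speed: t = d/v = 66/20.5 = 3.22 s

Phase 3 (accelerating): v₀ = 20.5 m/s, a = 5.6 m/s².
v² = v₀² + 2aΔx = 20.5² + 2·5.6·69 = 1190 → v = 34.5 m/s
t = (v − v₀)/a = (34.5 − 20.5)/5.6 = 2.51 s

Phase 4 (decelerating): v₀ = 34.5 m/s, a = -6.1 m/s².
v = v₀ + at → t = (0 − 34.5) / -6.1 = 5.66 s
v² = v₀² + 2aΔx → Δx = (0² − 34.5²)/(2·-6.1) = 97.8 m
Distance in phase 4 = 97.8 m

97.8 m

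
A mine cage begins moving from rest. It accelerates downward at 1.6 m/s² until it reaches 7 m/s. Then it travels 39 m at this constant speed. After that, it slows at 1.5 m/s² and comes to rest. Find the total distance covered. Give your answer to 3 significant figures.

Phase 1 (accelerating): v₀ = 0 m/s, a = 1.6 m/s².
v = v₀ + at → t = (7 − 0) / 1.6 = 4.38 s
v² = v₀² + 2aΔx → Δx = (7² − 0²)/(2·1.6) = 15.3 m

Phase 2 (constant speed): v₀ = 7.00 m/s, a = 0 m/s².
Constant speed: t = d/v = 39/7.00 = 5.57 s

Phase 3 (decelerating): v₀ = 7.00 m/s, a = -1.5 m/s².
v = v₀ + at → t = (0 − 7.00) / -1.5 = 4.67 s
v² = v₀² + 2aΔx → Δx = (0² − 7.00²)/(2·-1.5) = 16.3 m
Total distance = 15.3 + 39.0 + 16.3 = 70.6 m

70.6 m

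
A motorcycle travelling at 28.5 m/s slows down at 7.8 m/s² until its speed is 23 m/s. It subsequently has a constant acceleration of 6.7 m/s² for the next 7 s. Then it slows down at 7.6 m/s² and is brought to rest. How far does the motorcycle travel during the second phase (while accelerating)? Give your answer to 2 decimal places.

325.15 m

Phase 1 (decelerating): v₀ = 28.5 m/s, a = -7.8 m/s².
v = v₀ + at → t = (23 − 28.5) / -7.8 = 0.705 s
v² = v₀² + 2aΔx → Δx = (23² − 28.5²)/(2·-7.8) = 18.2 m

Phase 2 (accelerating): v₀ = 23.0 m/s, a = 6.7 m/s².
v = v₀ + at = 23.0 + (6.7)(7) = 69.9 m/s
Δx = v₀t + ½at² = 23.0·7 + 0.5·6.7·7² = 325 m
Distance in phase 2 = 325 m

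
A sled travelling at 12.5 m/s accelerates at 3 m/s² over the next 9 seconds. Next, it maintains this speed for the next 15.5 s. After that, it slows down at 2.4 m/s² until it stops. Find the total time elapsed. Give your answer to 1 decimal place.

Phase 1 (accelerating): v₀ = 12.5 m/s, a = 3 m/s².
v = v₀ + at = 12.5 + (3)(9) = 39.5 m/s
Δx = v₀t + ½at² = 12.5·9 + 0.5·3·9² = 234 m

Phase 2 (constant speed): v₀ = 39.5 m/s, a = 0 m/s².
v = v₀ + at = 39.5 + (0)(15.5) = 39.5 m/s
Δx = v₀t + ½at² = 39.5·15.5 + 0.5·0·15.5² = 612 m

Phase 3 (decelerating): v₀ = 39.5 m/s, a = -2.4 m/s².
v = v₀ + at → t = (0 − 39.5) / -2.4 = 16.5 s
v² = v₀² + 2aΔx → Δx = (0² − 39.5²)/(2·-2.4) = 325 m
Total time = 9.00 + 15.5 + 16.5 = 41.0 s

41.0 s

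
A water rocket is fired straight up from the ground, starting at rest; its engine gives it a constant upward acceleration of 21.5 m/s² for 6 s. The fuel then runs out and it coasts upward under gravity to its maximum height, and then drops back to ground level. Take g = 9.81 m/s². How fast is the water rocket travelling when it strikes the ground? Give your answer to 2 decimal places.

155.67 m/s

Phase 1 (powered ascent): v₀ = 0 m/s, a = 21.5 m/s².
v = v₀ + at = 0 + (21.5)(6) = 129 m/s
Δx = v₀t + ½at² = 0·6 + 0.5·21.5·6² = 387 m

Phase 2 (coasting upward): v₀ = 129 m/s, a = -9.81 m/s².
v = v₀ + at → t = (0 − 129) / -9.81 = 13.1 s
v² = v₀² + 2aΔx → Δx = (0² − 129²)/(2·-9.81) = 848 m

Phase 3 (free fall): v₀ = 0 m/s, a = -9.81 m/s².
Falls 1240 m from rest: t = √(2·1240/9.81) = 15.9 s; v = g·t = 156 m/s.
Impact speed = 156 m/s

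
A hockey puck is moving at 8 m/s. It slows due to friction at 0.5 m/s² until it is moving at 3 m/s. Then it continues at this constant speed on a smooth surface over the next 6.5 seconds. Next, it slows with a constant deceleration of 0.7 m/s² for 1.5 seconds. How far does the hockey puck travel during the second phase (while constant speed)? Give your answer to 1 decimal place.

Phase 1 (decelerating): v₀ = 8.00 m/s, a = -0.5 m/s².
v = v₀ + at → t = (3 − 8.00) / -0.5 = 10.0 s
v² = v₀² + 2aΔx → Δx = (3² − 8.00²)/(2·-0.5) = 55.0 m

Phase 2 (constant speed): v₀ = 3.00 m/s, a = 0 m/s².
v = v₀ + at = 3.00 + (0)(6.5) = 3.00 m/s
Δx = v₀t + ½at² = 3.00·6.5 + 0.5·0·6.5² = 19.5 m
Distance in phase 2 = 19.5 m

19.5 m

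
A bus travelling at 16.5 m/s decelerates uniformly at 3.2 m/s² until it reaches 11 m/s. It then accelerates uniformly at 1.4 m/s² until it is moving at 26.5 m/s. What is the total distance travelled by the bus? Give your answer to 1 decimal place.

231.2 m

Phase 1 (decelerating): v₀ = 16.5 m/s, a = -3.2 m/s².
v = v₀ + at → t = (11 − 16.5) / -3.2 = 1.72 s
v² = v₀² + 2aΔx → Δx = (11² − 16.5²)/(2·-3.2) = 23.6 m

Phase 2 (accelerating): v₀ = 11.0 m/s, a = 1.4 m/s².
v = v₀ + at → t = (26.5 − 11.0) / 1.4 = 11.1 s
v² = v₀² + 2aΔx → Δx = (26.5² − 11.0²)/(2·1.4) = 208 m
Total distance = 23.6 + 208 = 231 m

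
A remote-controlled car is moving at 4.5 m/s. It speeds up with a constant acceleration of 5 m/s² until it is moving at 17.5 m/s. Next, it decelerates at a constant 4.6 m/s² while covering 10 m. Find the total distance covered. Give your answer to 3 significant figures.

Phase 1 (accelerating): v₀ = 4.50 m/s, a = 5 m/s².
v = v₀ + at → t = (17.5 − 4.50) / 5 = 2.60 s
v² = v₀² + 2aΔx → Δx = (17.5² − 4.50²)/(2·5) = 28.6 m

Phase 2 (decelerating): v₀ = 17.5 m/s, a = -4.6 m/s².
v² = v₀² + 2aΔx = 17.5² + 2·-4.6·10 = 214 → v = 14.6 m/s
t = (v − v₀)/a = (14.6 − 17.5)/-4.6 = 0.622 s
Total distance = 28.6 + 10.0 = 38.6 m

38.6 m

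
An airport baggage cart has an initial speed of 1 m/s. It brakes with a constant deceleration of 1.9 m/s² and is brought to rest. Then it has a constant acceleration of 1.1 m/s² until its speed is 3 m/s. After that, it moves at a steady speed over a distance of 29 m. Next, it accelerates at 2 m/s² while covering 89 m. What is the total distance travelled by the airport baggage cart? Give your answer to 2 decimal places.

122.35 m

Phase 1 (decelerating): v₀ = 1.00 m/s, a = -1.9 m/s².
v = v₀ + at → t = (0 − 1.00) / -1.9 = 0.526 s
v² = v₀² + 2aΔx → Δx = (0² − 1.00²)/(2·-1.9) = 0.263 m

Phase 2 (accelerating): v₀ = 0 m/s, a = 1.1 m/s².
v = v₀ + at → t = (3 − 0) / 1.1 = 2.73 s
v² = v₀² + 2aΔx → Δx = (3² − 0²)/(2·1.1) = 4.09 m

Phase 3 (constant speed): v₀ = 3.00 m/s, a = 0 m/s².
Constant speed: t = d/v = 29/3.00 = 9.67 s

Phase 4 (accelerating): v₀ = 3.00 m/s, a = 2 m/s².
v² = v₀² + 2aΔx = 3.00² + 2·2·89 = 365 → v = 19.1 m/s
t = (v − v₀)/a = (19.1 − 3.00)/2 = 8.05 s
Total distance = 0.263 + 4.09 + 29.0 + 89.0 = 122 m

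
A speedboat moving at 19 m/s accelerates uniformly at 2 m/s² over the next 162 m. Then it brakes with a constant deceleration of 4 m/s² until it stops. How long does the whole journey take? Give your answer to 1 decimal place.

Phase 1 (accelerating): v₀ = 19.0 m/s, a = 2 m/s².
v² = v₀² + 2aΔx = 19.0² + 2·2·162 = 1010 → v = 31.8 m/s
t = (v − v₀)/a = (31.8 − 19.0)/2 = 6.38 s

Phase 2 (decelerating): v₀ = 31.8 m/s, a = -4 m/s².
v = v₀ + at → t = (0 − 31.8) / -4 = 7.94 s
v² = v₀² + 2aΔx → Δx = (0² − 31.8²)/(2·-4) = 126 m
Total time = 6.38 + 7.94 = 14.3 s

14.3 s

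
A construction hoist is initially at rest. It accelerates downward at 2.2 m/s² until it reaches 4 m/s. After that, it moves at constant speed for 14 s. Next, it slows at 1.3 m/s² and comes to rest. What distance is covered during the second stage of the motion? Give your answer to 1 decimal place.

Phase 1 (accelerating): v₀ = 0 m/s, a = 2.2 m/s².
v = v₀ + at → t = (4 − 0) / 2.2 = 1.82 s
v² = v₀² + 2aΔx → Δx = (4² − 0²)/(2·2.2) = 3.64 m

Phase 2 (constant speed): v₀ = 4.00 m/s, a = 0 m/s².
v = v₀ + at = 4.00 + (0)(14) = 4.00 m/s
Δx = v₀t + ½at² = 4.00·14 + 0.5·0·14² = 56.0 m
Distance in phase 2 = 56.0 m

56.0 m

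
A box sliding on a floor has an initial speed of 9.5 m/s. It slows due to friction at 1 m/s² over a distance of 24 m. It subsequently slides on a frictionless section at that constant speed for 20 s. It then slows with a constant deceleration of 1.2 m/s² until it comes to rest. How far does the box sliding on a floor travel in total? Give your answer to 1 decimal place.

171.6 m

Phase 1 (decelerating): v₀ = 9.50 m/s, a = -1 m/s².
v² = v₀² + 2aΔx = 9.50² + 2·-1·24 = 42.2 → v = 6.50 m/s
t = (v − v₀)/a = (6.50 − 9.50)/-1 = 3.00 s

Phase 2 (constant speed): v₀ = 6.50 m/s, a = 0 m/s².
v = v₀ + at = 6.50 + (0)(20) = 6.50 m/s
Δx = v₀t + ½at² = 6.50·20 + 0.5·0·20² = 130 m

Phase 3 (decelerating): v₀ = 6.50 m/s, a = -1.2 m/s².
v = v₀ + at → t = (0 − 6.50) / -1.2 = 5.42 s
v² = v₀² + 2aΔx → Δx = (0² − 6.50²)/(2·-1.2) = 17.6 m
Total distance = 24.0 + 130 + 17.6 = 172 m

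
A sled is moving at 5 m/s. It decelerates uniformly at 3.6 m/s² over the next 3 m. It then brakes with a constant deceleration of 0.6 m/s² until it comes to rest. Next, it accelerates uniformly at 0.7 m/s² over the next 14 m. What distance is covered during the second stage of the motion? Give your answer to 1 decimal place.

2.8 m

Phase 1 (decelerating): v₀ = 5.00 m/s, a = -3.6 m/s².
v² = v₀² + 2aΔx = 5.00² + 2·-3.6·3 = 3.40 → v = 1.84 m/s
t = (v − v₀)/a = (1.84 − 5.00)/-3.6 = 0.877 s

Phase 2 (decelerating): v₀ = 1.84 m/s, a = -0.6 m/s².
v = v₀ + at → t = (0 − 1.84) / -0.6 = 3.07 s
v² = v₀² + 2aΔx → Δx = (0² − 1.84²)/(2·-0.6) = 2.83 m
Distance in phase 2 = 2.83 m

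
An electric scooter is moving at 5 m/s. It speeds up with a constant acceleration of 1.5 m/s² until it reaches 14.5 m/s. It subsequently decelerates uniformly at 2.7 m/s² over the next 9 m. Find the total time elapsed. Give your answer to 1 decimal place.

7.0 s

Phase 1 (accelerating): v₀ = 5.00 m/s, a = 1.5 m/s².
v = v₀ + at → t = (14.5 − 5.00) / 1.5 = 6.33 s
v² = v₀² + 2aΔx → Δx = (14.5² − 5.00²)/(2·1.5) = 61.8 m

Phase 2 (decelerating): v₀ = 14.5 m/s, a = -2.7 m/s².
v² = v₀² + 2aΔx = 14.5² + 2·-2.7·9 = 162 → v = 12.7 m/s
t = (v − v₀)/a = (12.7 − 14.5)/-2.7 = 0.661 s
Total time = 6.33 + 0.661 = 6.99 s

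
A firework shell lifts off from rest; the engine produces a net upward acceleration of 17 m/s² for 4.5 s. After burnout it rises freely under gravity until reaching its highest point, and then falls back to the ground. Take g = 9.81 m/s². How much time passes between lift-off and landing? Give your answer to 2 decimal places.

22.09 s

Phase 1 (powered ascent): v₀ = 0 m/s, a = 17 m/s².
v = v₀ + at = 0 + (17)(4.5) = 76.5 m/s
Δx = v₀t + ½at² = 0·4.5 + 0.5·17·4.5² = 172 m

Phase 2 (coasting upward): v₀ = 76.5 m/s, a = -9.81 m/s².
v = v₀ + at → t = (0 − 76.5) / -9.81 = 7.80 s
v² = v₀² + 2aΔx → Δx = (0² − 76.5²)/(2·-9.81) = 298 m

Phase 3 (free fall): v₀ = 0 m/s, a = -9.81 m/s².
Falls 470 m from rest: t = √(2·470/9.81) = 9.79 s; v = g·t = 96.1 m/s.
Total time = 4.50 + 7.80 + 9.79 = 22.1 s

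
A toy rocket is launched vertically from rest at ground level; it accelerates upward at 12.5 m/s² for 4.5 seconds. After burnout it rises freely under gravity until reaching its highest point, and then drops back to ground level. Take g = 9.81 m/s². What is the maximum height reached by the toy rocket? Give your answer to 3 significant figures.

Phase 1 (powered ascent): v₀ = 0 m/s, a = 12.5 m/s².
v = v₀ + at = 0 + (12.5)(4.5) = 56.2 m/s
Δx = v₀t + ½at² = 0·4.5 + 0.5·12.5·4.5² = 127 m

Phase 2 (coasting upward): v₀ = 56.2 m/s, a = -9.81 m/s².
v = v₀ + at → t = (0 − 56.2) / -9.81 = 5.73 s
v² = v₀² + 2aΔx → Δx = (0² − 56.2²)/(2·-9.81) = 161 m
Maximum height = 127 + 161 = 288 m

288 m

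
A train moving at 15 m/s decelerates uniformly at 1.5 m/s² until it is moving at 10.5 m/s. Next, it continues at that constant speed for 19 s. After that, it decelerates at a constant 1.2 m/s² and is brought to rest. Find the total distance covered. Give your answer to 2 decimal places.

283.69 m

Phase 1 (decelerating): v₀ = 15.0 m/s, a = -1.5 m/s².
v = v₀ + at → t = (10.5 − 15.0) / -1.5 = 3.00 s
v² = v₀² + 2aΔx → Δx = (10.5² − 15.0²)/(2·-1.5) = 38.2 m

Phase 2 (constant speed): v₀ = 10.5 m/s, a = 0 m/s².
v = v₀ + at = 10.5 + (0)(19) = 10.5 m/s
Δx = v₀t + ½at² = 10.5·19 + 0.5·0·19² = 200 m

Phase 3 (decelerating): v₀ = 10.5 m/s, a = -1.2 m/s².
v = v₀ + at → t = (0 − 10.5) / -1.2 = 8.75 s
v² = v₀² + 2aΔx → Δx = (0² − 10.5²)/(2·-1.2) = 45.9 m
Total distance = 38.2 + 200 + 45.9 = 284 m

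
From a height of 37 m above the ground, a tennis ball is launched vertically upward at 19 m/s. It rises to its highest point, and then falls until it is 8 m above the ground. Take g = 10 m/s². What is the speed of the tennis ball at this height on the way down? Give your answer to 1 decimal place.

Phase 1 (rising): v₀ = 19.0 m/s, a = -10 m/s².
v = v₀ + at → t = (0 − 19.0) / -10 = 1.90 s
v² = v₀² + 2aΔx → Δx = (0² − 19.0²)/(2·-10) = 18.1 m

Phase 2 (falling): v₀ = 0 m/s, a = -10 m/s².
Falls 47.0 m from rest: t = √(2·47.0/10) = 3.07 s; v = g·t = 30.7 m/s.
Final speed = 30.7 m/s

30.7 m/s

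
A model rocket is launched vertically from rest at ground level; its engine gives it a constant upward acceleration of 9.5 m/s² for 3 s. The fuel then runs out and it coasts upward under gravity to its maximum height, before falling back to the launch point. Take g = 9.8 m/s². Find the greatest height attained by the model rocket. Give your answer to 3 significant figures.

84.2 m

Phase 1 (powered ascent): v₀ = 0 m/s, a = 9.5 m/s².
v = v₀ + at = 0 + (9.5)(3) = 28.5 m/s
Δx = v₀t + ½at² = 0·3 + 0.5·9.5·3² = 42.8 m

Phase 2 (coasting upward): v₀ = 28.5 m/s, a = -9.8 m/s².
v = v₀ + at → t = (0 − 28.5) / -9.8 = 2.91 s
v² = v₀² + 2aΔx → Δx = (0² − 28.5²)/(2·-9.8) = 41.4 m
Maximum height = 42.8 + 41.4 = 84.2 m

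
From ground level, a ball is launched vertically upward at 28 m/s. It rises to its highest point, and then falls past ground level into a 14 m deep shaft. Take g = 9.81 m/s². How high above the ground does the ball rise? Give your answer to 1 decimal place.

Phase 1 (rising): v₀ = 28.0 m/s, a = -9.81 m/s².
v = v₀ + at → t = (0 − 28.0) / -9.81 = 2.85 s
v² = v₀² + 2aΔx → Δx = (0² − 28.0²)/(2·-9.81) = 40.0 m
Maximum height = 40.0 m

40.0 m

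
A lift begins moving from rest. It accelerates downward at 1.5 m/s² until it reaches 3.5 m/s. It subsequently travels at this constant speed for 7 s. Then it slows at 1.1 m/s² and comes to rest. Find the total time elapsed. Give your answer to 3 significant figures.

12.5 s

Phase 1 (accelerating): v₀ = 0 m/s, a = 1.5 m/s².
v = v₀ + at → t = (3.5 − 0) / 1.5 = 2.33 s
v² = v₀² + 2aΔx → Δx = (3.5² − 0²)/(2·1.5) = 4.08 m

Phase 2 (constant speed): v₀ = 3.50 m/s, a = 0 m/s².
v = v₀ + at = 3.50 + (0)(7) = 3.50 m/s
Δx = v₀t + ½at² = 3.50·7 + 0.5·0·7² = 24.5 m

Phase 3 (decelerating): v₀ = 3.50 m/s, a = -1.1 m/s².
v = v₀ + at → t = (0 − 3.50) / -1.1 = 3.18 s
v² = v₀² + 2aΔx → Δx = (0² − 3.50²)/(2·-1.1) = 5.57 m
Total time = 2.33 + 7.00 + 3.18 = 12.5 s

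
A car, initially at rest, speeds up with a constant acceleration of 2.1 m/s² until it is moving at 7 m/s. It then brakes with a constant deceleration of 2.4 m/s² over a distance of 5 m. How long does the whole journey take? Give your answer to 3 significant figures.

Phase 1 (accelerating): v₀ = 0 m/s, a = 2.1 m/s².
v = v₀ + at → t = (7 − 0) / 2.1 = 3.33 s
v² = v₀² + 2aΔx → Δx = (7² − 0²)/(2·2.1) = 11.7 m

Phase 2 (decelerating): v₀ = 7.00 m/s, a = -2.4 m/s².
v² = v₀² + 2aΔx = 7.00² + 2·-2.4·5 = 25.0 → v = 5.00 m/s
t = (v − v₀)/a = (5.00 − 7.00)/-2.4 = 0.833 s
Total time = 3.33 + 0.833 = 4.17 s

4.17 s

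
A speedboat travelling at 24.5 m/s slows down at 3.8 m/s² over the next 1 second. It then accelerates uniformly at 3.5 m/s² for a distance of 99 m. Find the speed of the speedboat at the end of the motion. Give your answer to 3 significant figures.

33.5 m/s

Phase 1 (decelerating): v₀ = 24.5 m/s, a = -3.8 m/s².
v = v₀ + at = 24.5 + (-3.8)(1) = 20.7 m/s
Δx = v₀t + ½at² = 24.5·1 + 0.5·-3.8·1² = 22.6 m

Phase 2 (accelerating): v₀ = 20.7 m/s, a = 3.5 m/s².
v² = v₀² + 2aΔx = 20.7² + 2·3.5·99 = 1120 → v = 33.5 m/s
t = (v − v₀)/a = (33.5 − 20.7)/3.5 = 3.65 s
Final speed = 33.5 m/s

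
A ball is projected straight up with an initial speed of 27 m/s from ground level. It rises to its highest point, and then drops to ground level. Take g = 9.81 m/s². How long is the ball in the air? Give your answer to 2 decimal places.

5.50 s

Phase 1 (rising): v₀ = 27.0 m/s, a = -9.81 m/s².
v = v₀ + at → t = (0 − 27.0) / -9.81 = 2.75 s
v² = v₀² + 2aΔx → Δx = (0² − 27.0²)/(2·-9.81) = 37.2 m

Phase 2 (falling): v₀ = 0 m/s, a = -9.81 m/s².
Falls 37.2 m from rest: t = √(2·37.2/9.81) = 2.75 s; v = g·t = 27.0 m/s.
Total time = 2.75 + 2.75 = 5.50 s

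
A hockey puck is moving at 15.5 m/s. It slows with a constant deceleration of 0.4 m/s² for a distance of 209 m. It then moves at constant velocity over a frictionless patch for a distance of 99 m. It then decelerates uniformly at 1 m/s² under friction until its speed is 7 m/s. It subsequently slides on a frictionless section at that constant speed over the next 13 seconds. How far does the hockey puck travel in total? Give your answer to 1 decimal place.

Phase 1 (decelerating): v₀ = 15.5 m/s, a = -0.4 m/s².
v² = v₀² + 2aΔx = 15.5² + 2·-0.4·209 = 73.0 → v = 8.55 m/s
t = (v − v₀)/a = (8.55 − 15.5)/-0.4 = 17.4 s

Phase 2 (constant speed): v₀ = 8.55 m/s, a = 0 m/s².
Constant speed: t = d/v = 99/8.55 = 11.6 s

Phase 3 (decelerating): v₀ = 8.55 m/s, a = -1 m/s².
v = v₀ + at → t = (7 − 8.55) / -1 = 1.55 s
v² = v₀² + 2aΔx → Δx = (7² − 8.55²)/(2·-1) = 12.0 m

Phase 4 (constant speed): v₀ = 7.00 m/s, a = 0 m/s².
v = v₀ + at = 7.00 + (0)(13) = 7.00 m/s
Δx = v₀t + ½at² = 7.00·13 + 0.5·0·13² = 91.0 m
Total distance = 209 + 99.0 + 12.0 + 91.0 = 411 m

411.0 m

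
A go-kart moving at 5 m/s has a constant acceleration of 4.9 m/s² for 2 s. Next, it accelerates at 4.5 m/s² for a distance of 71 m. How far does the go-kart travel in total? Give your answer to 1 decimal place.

90.8 m

Phase 1 (accelerating): v₀ = 5.00 m/s, a = 4.9 m/s².
v = v₀ + at = 5.00 + (4.9)(2) = 14.8 m/s
Δx = v₀t + ½at² = 5.00·2 + 0.5·4.9·2² = 19.8 m

Phase 2 (accelerating): v₀ = 14.8 m/s, a = 4.5 m/s².
v² = v₀² + 2aΔx = 14.8² + 2·4.5·71 = 858 → v = 29.3 m/s
t = (v − v₀)/a = (29.3 − 14.8)/4.5 = 3.22 s
Total distance = 19.8 + 71.0 = 90.8 m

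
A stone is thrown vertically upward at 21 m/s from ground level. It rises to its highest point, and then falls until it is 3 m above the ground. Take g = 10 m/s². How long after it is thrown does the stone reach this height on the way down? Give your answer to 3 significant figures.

Phase 1 (rising): v₀ = 21.0 m/s, a = -10 m/s².
v = v₀ + at → t = (0 − 21.0) / -10 = 2.10 s
v² = v₀² + 2aΔx → Δx = (0² − 21.0²)/(2·-10) = 22.1 m

Phase 2 (falling): v₀ = 0 m/s, a = -10 m/s².
Falls 19.1 m from rest: t = √(2·19.1/10) = 1.95 s; v = g·t = 19.5 m/s.
Total time = 2.10 + 1.95 = 4.05 s

4.05 s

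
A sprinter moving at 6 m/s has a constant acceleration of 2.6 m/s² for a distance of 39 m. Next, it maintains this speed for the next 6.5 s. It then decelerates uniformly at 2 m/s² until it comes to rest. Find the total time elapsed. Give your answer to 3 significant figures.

Phase 1 (accelerating): v₀ = 6.00 m/s, a = 2.6 m/s².
v² = v₀² + 2aΔx = 6.00² + 2·2.6·39 = 239 → v = 15.5 m/s
t = (v − v₀)/a = (15.5 − 6.00)/2.6 = 3.64 s

Phase 2 (constant speed): v₀ = 15.5 m/s, a = 0 m/s².
v = v₀ + at = 15.5 + (0)(6.5) = 15.5 m/s
Δx = v₀t + ½at² = 15.5·6.5 + 0.5·0·6.5² = 100 m

Phase 3 (decelerating): v₀ = 15.5 m/s, a = -2 m/s².
v = v₀ + at → t = (0 − 15.5) / -2 = 7.73 s
v² = v₀² + 2aΔx → Δx = (0² − 15.5²)/(2·-2) = 59.7 m
Total time = 3.64 + 6.50 + 7.73 = 17.9 s

17.9 s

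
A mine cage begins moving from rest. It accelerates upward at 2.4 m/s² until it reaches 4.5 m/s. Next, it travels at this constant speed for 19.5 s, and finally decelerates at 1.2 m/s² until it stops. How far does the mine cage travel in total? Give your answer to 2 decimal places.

100.41 m

Phase 1 (accelerating): v₀ = 0 m/s, a = 2.4 m/s².
v = v₀ + at → t = (4.5 − 0) / 2.4 = 1.88 s
v² = v₀² + 2aΔx → Δx = (4.5² − 0²)/(2·2.4) = 4.22 m

Phase 2 (constant speed): v₀ = 4.50 m/s, a = 0 m/s².
v = v₀ + at = 4.50 + (0)(19.5) = 4.50 m/s
Δx = v₀t + ½at² = 4.50·19.5 + 0.5·0·19.5² = 87.8 m

Phase 3 (decelerating): v₀ = 4.50 m/s, a = -1.2 m/s².
v = v₀ + at → t = (0 − 4.50) / -1.2 = 3.75 s
v² = v₀² + 2aΔx → Δx = (0² − 4.50²)/(2·-1.2) = 8.44 m
Total distance = 4.22 + 87.8 + 8.44 = 100 m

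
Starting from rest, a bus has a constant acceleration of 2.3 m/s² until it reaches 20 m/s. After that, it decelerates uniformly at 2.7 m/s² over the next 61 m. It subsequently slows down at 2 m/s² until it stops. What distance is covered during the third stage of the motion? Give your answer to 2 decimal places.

Phase 1 (accelerating): v₀ = 0 m/s, a = 2.3 m/s².
v = v₀ + at → t = (20 − 0) / 2.3 = 8.70 s
v² = v₀² + 2aΔx → Δx = (20² − 0²)/(2·2.3) = 87.0 m

Phase 2 (decelerating): v₀ = 20.0 m/s, a = -2.7 m/s².
v² = v₀² + 2aΔx = 20.0² + 2·-2.7·61 = 70.6 → v = 8.40 m/s
t = (v − v₀)/a = (8.40 − 20.0)/-2.7 = 4.30 s

Phase 3 (decelerating): v₀ = 8.40 m/s, a = -2 m/s².
v = v₀ + at → t = (0 − 8.40) / -2 = 4.20 s
v² = v₀² + 2aΔx → Δx = (0² − 8.40²)/(2·-2) = 17.6 m
Distance in phase 3 = 17.6 m

17.65 m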